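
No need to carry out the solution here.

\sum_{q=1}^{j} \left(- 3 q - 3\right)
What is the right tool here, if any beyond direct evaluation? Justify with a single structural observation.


Best approach: no special technique — Faulhaber territory: sum each constant-multiple power of q with its closed-form formula, no trick required.


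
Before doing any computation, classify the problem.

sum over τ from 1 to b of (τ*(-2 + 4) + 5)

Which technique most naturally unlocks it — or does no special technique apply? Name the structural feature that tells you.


Method: no special technique — Faulhaber territory: sum each constant-multiple power of τ with its closed-form formula, no trick required.


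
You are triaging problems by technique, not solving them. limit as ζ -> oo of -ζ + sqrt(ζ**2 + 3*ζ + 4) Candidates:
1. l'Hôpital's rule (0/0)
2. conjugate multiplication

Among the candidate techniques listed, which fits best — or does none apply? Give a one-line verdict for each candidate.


Best approach: conjugate multiplication — divergence minus divergence hides a finite answer — expose it by pairing sqrt(ζ**2 + 3*ζ + 4) - ζ with its conjugate.
- l'Hôpital's rule (0/0): the expression is a difference driving to ∞ − ∞, not a 0/0 quotient — there is no ratio for the rule to differentiate.
- conjugate multiplication — yes, a natural case for it.


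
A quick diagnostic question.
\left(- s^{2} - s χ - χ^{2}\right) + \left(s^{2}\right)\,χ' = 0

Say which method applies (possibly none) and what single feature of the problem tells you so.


Verdict: the homogeneous substitution — the slope's numerator and denominator have matching total degree, so it depends only on χ/s and the ratio substitution collapses it.


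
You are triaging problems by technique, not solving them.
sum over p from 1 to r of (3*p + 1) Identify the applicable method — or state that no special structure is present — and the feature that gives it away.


Technique: no special technique — nothing telescopes and nothing is geometric; polynomial terms in p sum term by term.


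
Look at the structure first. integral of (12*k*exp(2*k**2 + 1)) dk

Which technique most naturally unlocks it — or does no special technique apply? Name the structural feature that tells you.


Technique: u-substitution — the only nontrivial dependence routes through 2*k**2 + 1, whose derivative supplies the leftover factor up to a constant multiple — u = 2*k**2 + 1 flattens it.


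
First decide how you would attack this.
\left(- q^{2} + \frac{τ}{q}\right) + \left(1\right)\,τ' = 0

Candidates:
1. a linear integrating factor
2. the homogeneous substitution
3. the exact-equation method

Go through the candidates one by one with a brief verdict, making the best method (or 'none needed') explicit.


Verdict: a linear integrating factor — linear in the unknown with genuine forcing: multiply through by the exponential of the integrated coefficient and the left side closes into one derivative.
- a linear integrating factor: applies; the problem has the shape this method handles.
- the homogeneous substitution: the slope is not a function of the ratio of the variables alone.
- the exact-equation method — the mixed-partials test fails on this split — it is not an exact differential as presented.


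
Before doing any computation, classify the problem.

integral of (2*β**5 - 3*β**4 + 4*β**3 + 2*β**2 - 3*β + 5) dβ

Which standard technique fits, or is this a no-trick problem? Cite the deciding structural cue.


Verdict: no special technique — nothing composite, nothing rational, nothing trigonometric — each constant-multiple power of β integrates by the power rule alone.


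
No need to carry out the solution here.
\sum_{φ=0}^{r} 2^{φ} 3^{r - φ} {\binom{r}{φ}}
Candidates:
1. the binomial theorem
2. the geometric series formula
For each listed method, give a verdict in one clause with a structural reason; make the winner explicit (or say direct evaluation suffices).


Technique: the binomial theorem — binomial coefficients against complementary powers of 2 and 3: recognize the binomial expansion and resum.
- the binomial theorem — yes — fits the structure here.
- the geometric series formula: there is no constant term-to-term ratio.


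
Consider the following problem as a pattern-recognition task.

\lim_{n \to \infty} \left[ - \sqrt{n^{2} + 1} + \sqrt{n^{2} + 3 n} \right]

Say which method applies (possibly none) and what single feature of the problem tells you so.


Diagnosis: conjugate multiplication — divergence minus divergence hides a finite answer — expose it by pairing \sqrt{n^{2} + 3 n} - \sqrt{n^{2} + 1} with its conjugate.


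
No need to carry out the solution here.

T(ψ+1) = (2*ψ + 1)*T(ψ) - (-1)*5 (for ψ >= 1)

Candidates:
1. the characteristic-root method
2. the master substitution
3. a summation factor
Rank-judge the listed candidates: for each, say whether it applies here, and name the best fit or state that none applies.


Best approach: a summation factor — it is first-order linear but the coefficient 2*ψ + 1 depends on the index, so multiply through by a summation factor to telescope it.
- the characteristic-root method: an index-dependent weight blocks the pure exponential ansatz.
- the master substitution: the recursion shifts the index rather than dividing it.
- a summation factor: a fit — the right tool for this form.


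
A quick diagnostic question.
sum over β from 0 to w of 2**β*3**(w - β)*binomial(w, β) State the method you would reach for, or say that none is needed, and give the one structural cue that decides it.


Verdict: the binomial theorem — the summand is term β of a binomial expansion in 2 and 3; the whole sum is a single power.


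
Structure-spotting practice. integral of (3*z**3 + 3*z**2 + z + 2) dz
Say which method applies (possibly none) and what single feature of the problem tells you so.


Diagnosis: no special technique — the integrand is a sum of constant multiples of powers of z — integrate term by term.


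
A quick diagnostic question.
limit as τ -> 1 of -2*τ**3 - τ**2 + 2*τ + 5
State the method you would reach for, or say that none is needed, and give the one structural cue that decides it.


Best approach: no special technique — the function is continuous at 1; evaluation is itself the limit, no machinery required.


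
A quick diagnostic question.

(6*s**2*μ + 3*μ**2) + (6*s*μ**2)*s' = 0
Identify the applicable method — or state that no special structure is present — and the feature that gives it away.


Technique: the exact-equation method — the compatibility test passes: the s-derivative of 6*s**2*μ + 3*μ**2 matches the μ-derivative of 6*s*μ**2, so integrate a potential.


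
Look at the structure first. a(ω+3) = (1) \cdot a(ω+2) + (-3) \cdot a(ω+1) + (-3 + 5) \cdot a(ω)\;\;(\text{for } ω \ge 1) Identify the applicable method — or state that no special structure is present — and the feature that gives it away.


Technique: the characteristic-root method — every coefficient is a fixed number and the forcing is zero — substitute r^ω and read off the root equation.


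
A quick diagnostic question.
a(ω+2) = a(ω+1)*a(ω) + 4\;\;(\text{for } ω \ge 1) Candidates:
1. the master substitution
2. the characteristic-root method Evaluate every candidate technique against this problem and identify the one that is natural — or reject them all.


Diagnosis: no special technique — this one you iterate or analyze qualitatively: the nonlinearity defeats linear solution methods.
- the master substitution — with no divided-index recursive call, reindexing by powers of a base buys nothing.
- the characteristic-root method: the recursion is nonlinear in the sequence values, so no linear-modes ansatz applies.


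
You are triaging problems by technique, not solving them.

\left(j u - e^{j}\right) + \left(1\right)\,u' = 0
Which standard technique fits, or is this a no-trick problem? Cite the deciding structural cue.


Technique: a linear integrating factor — the equation is linear in u with coefficient j; multiplying by the integrating factor exp(∫j) makes the left side a perfect derivative.


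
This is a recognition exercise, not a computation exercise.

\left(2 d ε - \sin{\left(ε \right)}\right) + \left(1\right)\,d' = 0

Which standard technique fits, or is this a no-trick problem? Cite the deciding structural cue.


Verdict: a linear integrating factor — the unknown enters only to the first power against a nonzero forcing term — the integrating-factor template applies directly.


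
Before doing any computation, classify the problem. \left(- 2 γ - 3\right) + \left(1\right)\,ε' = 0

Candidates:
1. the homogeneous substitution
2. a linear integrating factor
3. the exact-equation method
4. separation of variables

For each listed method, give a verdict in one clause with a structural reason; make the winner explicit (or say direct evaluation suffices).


Diagnosis: no special technique — with ε absent the equation is not coupled at all: direct integration in γ.
- the homogeneous substitution: the ratio of the variables does not determine the slope.
- a linear integrating factor — the linear template holds only trivially here (the unknown is absent, so the coefficient is zero) — the method is not the natural label.
- the exact-equation method — with the unknown absent from both coefficients, the cross-partial test holds emptily — nothing for the exact method to work on.
- separation of variables: separation is only trivially available — with the unknown absent from the slope this is a direct integration, not a separation problem.


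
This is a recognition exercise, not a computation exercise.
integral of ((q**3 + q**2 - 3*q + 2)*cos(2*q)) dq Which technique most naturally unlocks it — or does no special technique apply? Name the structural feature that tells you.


Verdict: integration by parts — a polynomial q**3 + q**2 - 3*q + 2 against the kernel cos(2*q) is the signature bounded-ladder case for integration by parts.


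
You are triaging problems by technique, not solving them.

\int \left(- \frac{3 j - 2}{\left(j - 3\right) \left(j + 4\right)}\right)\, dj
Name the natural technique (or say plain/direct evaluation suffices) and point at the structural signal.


Technique: partial fractions — a proper rational integrand whose denominator splits into simpler factors — decompose into partial fractions first.


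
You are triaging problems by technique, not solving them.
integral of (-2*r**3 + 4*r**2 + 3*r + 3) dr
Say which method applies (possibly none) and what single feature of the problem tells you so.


Diagnosis: no special technique — scan for structure and find none: constant multiples of powers of r, integrate directly.


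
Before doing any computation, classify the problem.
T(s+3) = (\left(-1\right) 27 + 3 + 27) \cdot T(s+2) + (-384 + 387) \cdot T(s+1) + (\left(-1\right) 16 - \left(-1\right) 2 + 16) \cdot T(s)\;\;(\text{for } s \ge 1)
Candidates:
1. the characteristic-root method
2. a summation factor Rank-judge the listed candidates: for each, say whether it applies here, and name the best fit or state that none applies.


Diagnosis: the characteristic-root method — the recurrence treats every index alike (constant coefficients, no forcing) — precisely the regime where r^s trials close it.
- the characteristic-root method: applies; the problem has the shape this method handles.
- a summation factor — a summation factor telescopes one-step recursions; this one carries higher-order memory.


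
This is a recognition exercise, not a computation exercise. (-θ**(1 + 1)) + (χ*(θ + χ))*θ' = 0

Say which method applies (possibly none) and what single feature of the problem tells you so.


Best approach: the homogeneous substitution — scaling χ and θ together leaves the slope fixed — it depends only on θ/χ, so substitute the ratio. Rewriting — with the variables' roles exchanged where the shape demands it — would expose a Bernoulli structure too; the homogeneous substitution simply reads the degrees directly.


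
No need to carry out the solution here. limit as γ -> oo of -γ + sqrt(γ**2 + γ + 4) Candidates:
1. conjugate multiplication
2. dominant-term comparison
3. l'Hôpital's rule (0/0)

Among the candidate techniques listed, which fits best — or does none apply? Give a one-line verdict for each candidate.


Verdict: conjugate multiplication — neither sqrt(γ**2 + γ + 4) nor γ converges alone, so rewrite their difference as a conjugate-rationalized quotient first.
- conjugate multiplication — yes — fits the structure here.
- dominant-term comparison — no dominant-degree comparison decides it.
- l'Hôpital's rule (0/0) — substitution produces ∞ − ∞ rather than a vanishing quotient; the rule needs a 0/0 ratio to act on.


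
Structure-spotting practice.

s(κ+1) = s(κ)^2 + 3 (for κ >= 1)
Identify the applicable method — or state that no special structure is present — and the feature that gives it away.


Diagnosis: no special technique — nonlinear feedback in the recursion rules out every root- or factor-based technique.


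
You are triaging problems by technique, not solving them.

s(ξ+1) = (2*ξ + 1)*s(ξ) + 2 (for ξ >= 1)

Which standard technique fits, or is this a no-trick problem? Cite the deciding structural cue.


Method: a summation factor — an index-dependent multiplier 2*ξ + 1 rules out characteristic roots; a summation factor converts it to a pure difference.


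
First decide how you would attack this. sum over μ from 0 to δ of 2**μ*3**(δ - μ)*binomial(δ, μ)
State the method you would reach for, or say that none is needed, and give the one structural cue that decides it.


Technique: the binomial theorem — binomial coefficients against complementary powers of 2 and 3: recognize the binomial expansion and resum.


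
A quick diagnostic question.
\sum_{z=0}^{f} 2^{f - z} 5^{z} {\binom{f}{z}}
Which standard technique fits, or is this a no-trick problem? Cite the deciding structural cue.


Method: the binomial theorem — terms weighting {\binom{f}{z}} against matched powers of 5 and 2 reassemble into (5 + 2)^f by the binomial theorem.


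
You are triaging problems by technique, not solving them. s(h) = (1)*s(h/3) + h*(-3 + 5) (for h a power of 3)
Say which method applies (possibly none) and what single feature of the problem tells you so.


Verdict: the master substitution — a divide-and-conquer shape: argument h/3, so change variables with h = 3^m and solve the linear version.


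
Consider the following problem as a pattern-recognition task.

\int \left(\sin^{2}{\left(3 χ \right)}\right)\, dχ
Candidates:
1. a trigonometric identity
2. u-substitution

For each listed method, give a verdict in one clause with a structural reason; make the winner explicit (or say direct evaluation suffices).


Technique: a trigonometric identity — the even exponent on \sin^{2}{\left(3 χ \right)} signals one move: rewrite via cos of the doubled angle.
- a trigonometric identity: a fit — the right tool for this form.
- u-substitution: no subexpression of the integrand pairs with its own derivative as a factor — individual terms may offer their own substitutions, but any change of variable covering the whole integral would have to be constructed from outside the expression.


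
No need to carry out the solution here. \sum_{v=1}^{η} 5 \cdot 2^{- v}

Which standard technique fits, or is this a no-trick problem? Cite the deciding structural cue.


Verdict: the geometric series formula — consecutive terms stand in a fixed index-free ratio — the geometric sum formula closes it.


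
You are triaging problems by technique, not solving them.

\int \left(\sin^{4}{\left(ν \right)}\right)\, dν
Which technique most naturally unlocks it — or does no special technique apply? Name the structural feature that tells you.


Verdict: a trigonometric identity — apply power reduction to \sin^{4}{\left(ν \right)}; each application halves the trigonometric degree.


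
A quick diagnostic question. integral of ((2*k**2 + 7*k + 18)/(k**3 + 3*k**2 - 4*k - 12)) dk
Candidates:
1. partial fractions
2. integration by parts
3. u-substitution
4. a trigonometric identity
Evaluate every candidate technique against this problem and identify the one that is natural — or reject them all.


Method: partial fractions — rational integrand, reducible denominator k**3 + 3*k**2 - 4*k - 12: decompose first, integrate second.
- partial fractions — a fit — the right tool for this form.
- integration by parts: the integrand does not split as a nonconstant polynomial times an exp, sine, cosine of a linear argument, or logarithm — no polynomial-kernel parts product to differentiate one side of.
- u-substitution — no subexpression of the integrand pairs with its own derivative as a factor — individual terms may offer their own substitutions, but any change of variable covering the whole integral would have to be constructed from outside the expression.
- a trigonometric identity: with no trigonometric functions present, identity rewriting has no target.


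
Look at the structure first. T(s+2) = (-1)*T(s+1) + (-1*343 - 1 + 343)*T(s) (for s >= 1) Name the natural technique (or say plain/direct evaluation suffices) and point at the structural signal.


Best approach: the characteristic-root method — this is the constant-coefficient homogeneous case — the whole solution in s reduces to a polynomial's roots.


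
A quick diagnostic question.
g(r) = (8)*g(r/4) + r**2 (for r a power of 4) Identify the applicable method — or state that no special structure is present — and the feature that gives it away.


Best approach: the master substitution — treat m = log base 4 of r as the new clock: one recursion step advances m by one while r scales by 4.


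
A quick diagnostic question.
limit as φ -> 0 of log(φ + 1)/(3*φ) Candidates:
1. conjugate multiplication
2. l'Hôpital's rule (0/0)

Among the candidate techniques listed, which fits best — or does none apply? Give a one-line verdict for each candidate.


Method: l'Hôpital's rule (0/0) — substituting 0 gives 0 over 0; differentiate top and bottom once and re-evaluate. Known elementary limits would finish this too — the rule just bypasses the case analysis.
- conjugate multiplication — there is no infinity-minus-infinity radical difference to rationalize.
- l'Hôpital's rule (0/0): yes, a natural case for it.


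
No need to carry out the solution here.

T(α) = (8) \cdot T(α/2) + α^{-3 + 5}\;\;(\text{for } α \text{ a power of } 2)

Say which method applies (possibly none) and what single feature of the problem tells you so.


Verdict: the master substitution — the argument shrinks by the factor 2, so measure the index on a logarithmic scale and the recursion becomes a shift.


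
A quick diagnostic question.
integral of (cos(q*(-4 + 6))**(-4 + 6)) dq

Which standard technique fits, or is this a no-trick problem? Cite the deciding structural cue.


Best approach: a trigonometric identity — cos(q*(-4 + 6))**(-4 + 6) calls for power reduction: rewrite via double angles before any antiderivative is attempted.


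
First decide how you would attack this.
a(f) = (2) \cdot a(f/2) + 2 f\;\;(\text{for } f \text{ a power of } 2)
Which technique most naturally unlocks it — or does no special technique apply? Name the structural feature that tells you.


Method: the master substitution — the argument shrinks by the factor 2, so measure the index on a logarithmic scale and the recursion becomes a shift.


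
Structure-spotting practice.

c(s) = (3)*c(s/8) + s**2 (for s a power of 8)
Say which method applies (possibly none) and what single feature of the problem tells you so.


Best approach: the master substitution — divide-the-index recursion (s/8 inside the call) straightens out once the index is rewritten as 8^m.


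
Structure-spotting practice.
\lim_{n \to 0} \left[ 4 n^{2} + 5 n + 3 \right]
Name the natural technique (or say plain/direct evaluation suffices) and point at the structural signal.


Verdict: no special technique — no denominator vanishes and nothing blows up at 0: direct substitution is the whole computation.


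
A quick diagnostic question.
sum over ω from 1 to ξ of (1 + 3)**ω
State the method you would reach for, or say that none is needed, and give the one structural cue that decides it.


Technique: the geometric series formula — consecutive terms stand in a fixed index-free ratio — the geometric sum formula closes it.


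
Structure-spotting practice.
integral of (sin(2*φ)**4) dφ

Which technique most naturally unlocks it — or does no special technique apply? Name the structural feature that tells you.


Best approach: a trigonometric identity — sin(2*φ)**4 is the textbook power-reduction case — identities first, antiderivatives second.


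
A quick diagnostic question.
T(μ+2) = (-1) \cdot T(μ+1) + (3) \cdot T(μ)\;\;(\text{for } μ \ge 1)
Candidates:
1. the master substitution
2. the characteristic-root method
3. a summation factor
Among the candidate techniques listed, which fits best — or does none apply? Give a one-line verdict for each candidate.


Technique: the characteristic-root method — the recurrence treats every index alike (constant coefficients, no forcing) — precisely the regime where r^μ trials close it.
- the master substitution — there is no divide-the-index recursive argument.
- the characteristic-root method — applies; the problem has the shape this method handles.
- a summation factor — the recurrence reaches back more than one step, outside the first-order family a summation factor normalizes.


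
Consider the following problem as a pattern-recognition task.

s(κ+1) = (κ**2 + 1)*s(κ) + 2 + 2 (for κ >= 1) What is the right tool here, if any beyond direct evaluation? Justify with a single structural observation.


Best approach: a summation factor — an index-dependent multiplier κ**2 + 1 rules out characteristic roots; a summation factor converts it to a pure difference.


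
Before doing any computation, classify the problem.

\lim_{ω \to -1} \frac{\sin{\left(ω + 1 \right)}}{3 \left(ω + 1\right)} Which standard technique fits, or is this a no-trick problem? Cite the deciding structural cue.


Verdict: l'Hôpital's rule (0/0) — plug in -1: top and bottom both hit zero, so differentiate each and retry. A first-order expansion at the point is an equally standard path; the rule packages it.


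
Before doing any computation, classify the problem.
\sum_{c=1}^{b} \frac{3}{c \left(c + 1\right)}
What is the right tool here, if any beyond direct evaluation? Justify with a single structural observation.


Verdict: telescoping — after splitting \frac{3}{c \left(c + 1\right)} into partial fractions, the pieces are shifted copies of one function and cancel telescopically.


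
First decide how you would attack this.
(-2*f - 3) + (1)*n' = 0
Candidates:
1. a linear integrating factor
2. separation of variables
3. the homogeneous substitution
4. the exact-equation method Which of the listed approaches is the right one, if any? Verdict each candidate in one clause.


Best approach: no special technique — solved for the derivative, n never appears on the right — this is a direct integration in f, not a differential-equations problem at heart.
- a linear integrating factor — the linear template holds only trivially here (the unknown is absent, so the coefficient is zero) — the method is not the natural label.
- separation of variables — any separation here is vacuous (nothing depends on the unknown); direct integration is the honest label.
- the homogeneous substitution — rescaling both variables together changes the slope, so no ratio substitution collapses it.
- the exact-equation method — the unknown never enters the equation — exactness holds emptily, with nothing for the method to add.


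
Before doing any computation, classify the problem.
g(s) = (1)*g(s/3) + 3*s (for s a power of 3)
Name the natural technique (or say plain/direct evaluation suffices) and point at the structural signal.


Diagnosis: the master substitution — the recursive call is at index s/3 rather than a shift, a divide-and-conquer shape — substituting s = 3^m linearizes it.


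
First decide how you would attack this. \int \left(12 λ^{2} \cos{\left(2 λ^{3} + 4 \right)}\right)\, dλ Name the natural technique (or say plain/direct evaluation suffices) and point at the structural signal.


Diagnosis: u-substitution — a chain-rule shadow: 12 λ^{2} alongside a function of 2 λ^{3} + 4 means u = 2 λ^{3} + 4 unwinds the composition in one step.


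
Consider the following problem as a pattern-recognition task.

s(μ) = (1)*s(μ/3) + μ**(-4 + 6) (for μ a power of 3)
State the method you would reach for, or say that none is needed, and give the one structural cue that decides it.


Technique: the master substitution — recursion at μ/3 is multiplicative in the index; logarithmic reindexing via μ = 3^m linearizes it.


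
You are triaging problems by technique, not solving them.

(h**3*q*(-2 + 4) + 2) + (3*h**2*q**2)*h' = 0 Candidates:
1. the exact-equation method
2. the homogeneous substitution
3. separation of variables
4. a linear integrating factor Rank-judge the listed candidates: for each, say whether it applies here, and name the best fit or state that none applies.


Diagnosis: the exact-equation method — equality of cross partials is the green light — assemble the potential function term by term.
- the exact-equation method: yes, a natural case for it.
- the homogeneous substitution: the slope changes under joint rescaling, failing the degree-zero test.
- separation of variables — the two dependences do not factor apart.
- a linear integrating factor: the unknown enters nonlinearly (through a power, a denominator, or a transcendental function), which the linear integrating-factor recipe cannot absorb as-is — any repair would come from a preliminary substitution, not the factor.


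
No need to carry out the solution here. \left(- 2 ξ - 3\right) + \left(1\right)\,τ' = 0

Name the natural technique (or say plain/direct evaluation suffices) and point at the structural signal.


Method: no special technique — solved for the derivative, no τ appears — this is antidifferentiation in ξ wearing ODE clothing.


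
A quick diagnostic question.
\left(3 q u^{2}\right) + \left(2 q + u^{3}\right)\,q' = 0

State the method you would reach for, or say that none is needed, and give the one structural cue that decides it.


Diagnosis: the exact-equation method — 3 q u^{2} and 2 q + u^{3} pass the exactness check on the nose, so no integrating factor in u or q is needed at all.


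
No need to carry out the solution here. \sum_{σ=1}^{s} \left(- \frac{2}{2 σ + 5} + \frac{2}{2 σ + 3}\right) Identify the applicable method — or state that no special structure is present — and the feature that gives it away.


Technique: telescoping — a difference of consecutive values of one function (\frac{2}{2 σ + 3} at one index and the next) — telescoping by construction.


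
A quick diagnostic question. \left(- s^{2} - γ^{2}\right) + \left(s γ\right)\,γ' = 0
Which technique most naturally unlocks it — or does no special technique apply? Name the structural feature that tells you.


Diagnosis: the homogeneous substitution — the slope is degree-zero homogeneous: the ratio substitution v = γ/s collapses it. This doubles as a Bernoulli equation in the unknown as written; the homogeneous route needs no setup at all.


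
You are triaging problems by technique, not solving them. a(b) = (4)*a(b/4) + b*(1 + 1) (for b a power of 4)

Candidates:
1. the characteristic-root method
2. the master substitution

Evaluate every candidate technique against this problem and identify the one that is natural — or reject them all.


Best approach: the master substitution — recursion at b/4 is multiplicative in the index; logarithmic reindexing via b = 4^m linearizes it.
- the characteristic-root method: a divided-index call is not the fixed-shift linear shape that characteristic roots solve.
- the master substitution: a fit — the right tool for this form.


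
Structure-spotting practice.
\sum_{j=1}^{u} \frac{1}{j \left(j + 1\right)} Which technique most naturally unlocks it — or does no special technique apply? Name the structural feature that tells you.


Best approach: telescoping — poles of \frac{1}{j \left(j + 1\right)} differ by an integer, the telltale of a telescoping partial-fraction sum.


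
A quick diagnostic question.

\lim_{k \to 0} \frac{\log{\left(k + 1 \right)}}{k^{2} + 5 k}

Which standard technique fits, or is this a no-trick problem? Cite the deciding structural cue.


Diagnosis: l'Hôpital's rule (0/0) — substituting 0 gives 0 over 0; differentiate top and bottom once and re-evaluate. The standard small-argument limits would also carry it; the rule is the systematic route.


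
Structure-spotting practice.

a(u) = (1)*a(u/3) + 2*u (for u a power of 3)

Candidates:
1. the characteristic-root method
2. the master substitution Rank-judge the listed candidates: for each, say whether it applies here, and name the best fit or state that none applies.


Best approach: the master substitution — the call at u/3 makes this multiplicative recursion; the master-style substitution converts it to additive.
- the characteristic-root method: the recursion divides its index rather than shifting it — outside the constant-shift family the root method covers.
- the master substitution — applies; the problem has the shape this method handles.


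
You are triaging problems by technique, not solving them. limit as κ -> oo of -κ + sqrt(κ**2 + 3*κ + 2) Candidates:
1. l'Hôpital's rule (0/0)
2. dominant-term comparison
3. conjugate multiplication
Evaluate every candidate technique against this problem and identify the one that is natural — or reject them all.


Method: conjugate multiplication — the ∞ − ∞ radical form is the exact trigger for the conjugate maneuver.
- l'Hôpital's rule (0/0): the expression is a difference driving to ∞ − ∞, not a 0/0 quotient — there is no ratio for the rule to differentiate.
- dominant-term comparison: this is not a rational comparison of growth rates at infinity.
- conjugate multiplication: applicable, and directly so.


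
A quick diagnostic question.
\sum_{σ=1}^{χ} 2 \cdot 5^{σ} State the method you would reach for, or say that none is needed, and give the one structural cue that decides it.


Method: the geometric series formula — each term is 5 times the previous one, so the geometric-series formula applies directly.


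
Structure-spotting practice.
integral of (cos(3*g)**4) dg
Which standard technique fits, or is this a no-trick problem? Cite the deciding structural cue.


Verdict: a trigonometric identity — reduce cos(3*g)**4 with the power-reduction formula and the integral becomes first-degree trigonometry.


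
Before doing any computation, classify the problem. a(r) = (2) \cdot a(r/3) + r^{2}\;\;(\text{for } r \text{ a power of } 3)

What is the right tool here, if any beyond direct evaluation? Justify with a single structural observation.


Method: the master substitution — treat m = log base 3 of r as the new clock: one recursion step advances m by one while r scales by 3.


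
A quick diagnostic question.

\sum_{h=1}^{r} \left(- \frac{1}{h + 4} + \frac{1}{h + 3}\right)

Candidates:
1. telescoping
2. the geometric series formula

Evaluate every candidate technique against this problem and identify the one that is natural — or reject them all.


Diagnosis: telescoping — difference-of-shifts structure (each term adds \frac{1}{h + 3}, then subtracts its one-index-advanced value, which the following term adds back) leaves only the first and last pieces standing.
- telescoping — yes, a natural case for it.
- the geometric series formula — the term-to-term ratio drifts with the index — the one thing the geometric formula cannot absorb.


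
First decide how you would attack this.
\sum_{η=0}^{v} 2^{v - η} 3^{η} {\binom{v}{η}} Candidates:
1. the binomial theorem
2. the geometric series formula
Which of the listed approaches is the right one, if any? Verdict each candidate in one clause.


Best approach: the binomial theorem — {\binom{v}{η}} weighting matched powers of 3 and 2 is the expanded form of (3 + 2)^v — fold it back up.
- the binomial theorem — a fit — the right tool for this form.
- the geometric series formula — dividing successive terms gives an index-dependent quantity, not a constant.


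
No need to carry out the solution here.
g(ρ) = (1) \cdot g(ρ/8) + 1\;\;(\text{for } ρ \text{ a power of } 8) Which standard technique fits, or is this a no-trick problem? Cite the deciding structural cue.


Method: the master substitution — treat m = log base 8 of ρ as the new clock: one recursion step advances m by one while ρ scales by 8.


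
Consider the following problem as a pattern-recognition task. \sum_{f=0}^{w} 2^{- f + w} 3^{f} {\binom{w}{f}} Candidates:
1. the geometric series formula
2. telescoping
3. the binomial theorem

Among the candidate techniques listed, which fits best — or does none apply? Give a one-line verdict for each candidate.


Diagnosis: the binomial theorem — the binomial coefficients weight matched powers of 3 and 2, which is exactly the expansion of a binomial power.
- the geometric series formula — there is no constant term-to-term ratio.
- telescoping: computed from the summand as displayed, the partial sums build up without the pairwise collapse telescoping exploits.
- the binomial theorem — yes — fits the structure here.


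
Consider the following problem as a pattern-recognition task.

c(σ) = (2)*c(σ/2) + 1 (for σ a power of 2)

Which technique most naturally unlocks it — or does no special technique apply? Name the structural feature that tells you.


Best approach: the master substitution — the call at σ/2 makes this multiplicative recursion; the master-style substitution converts it to additive.


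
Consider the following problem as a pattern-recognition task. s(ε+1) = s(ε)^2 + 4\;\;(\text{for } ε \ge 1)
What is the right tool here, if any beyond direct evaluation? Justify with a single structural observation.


Diagnosis: no special technique — no ansatz, no master substitution, no summation factor survives the nonlinearity here.


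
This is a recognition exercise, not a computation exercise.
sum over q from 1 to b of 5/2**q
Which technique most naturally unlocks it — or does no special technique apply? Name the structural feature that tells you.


Verdict: the geometric series formula — consecutive terms stand in a fixed index-free ratio — the geometric sum formula closes it.


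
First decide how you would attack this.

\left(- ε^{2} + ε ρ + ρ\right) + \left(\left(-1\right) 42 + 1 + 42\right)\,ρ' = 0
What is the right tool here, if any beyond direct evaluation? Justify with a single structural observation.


Diagnosis: a linear integrating factor — linear in the unknown with genuine forcing: multiply through by the exponential of the integrated coefficient and the left side closes into one derivative.


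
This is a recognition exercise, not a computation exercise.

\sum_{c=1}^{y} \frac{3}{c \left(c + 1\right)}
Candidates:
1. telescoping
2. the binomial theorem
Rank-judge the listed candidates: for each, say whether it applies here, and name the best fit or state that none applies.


Diagnosis: telescoping — poles of \frac{3}{c \left(c + 1\right)} differ by an integer, the telltale of a telescoping partial-fraction sum.
- telescoping: applies; the problem has the shape this method handles.
- the binomial theorem: no binomial coefficients pair with matched powers.


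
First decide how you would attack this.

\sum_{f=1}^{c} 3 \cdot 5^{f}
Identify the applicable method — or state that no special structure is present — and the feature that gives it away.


Best approach: the geometric series formula — consecutive terms stand in a fixed index-free ratio — the geometric sum formula closes it.


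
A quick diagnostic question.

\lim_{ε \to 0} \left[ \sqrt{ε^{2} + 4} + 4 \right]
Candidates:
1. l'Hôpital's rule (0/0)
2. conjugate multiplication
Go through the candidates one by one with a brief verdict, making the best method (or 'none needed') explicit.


Diagnosis: no special technique — no vanishing denominator and no indeterminate clash at the point — evaluation is immediate.
- l'Hôpital's rule (0/0) — evaluation at the point is determinate, so the rule has nothing to repair.
- conjugate multiplication — there is no infinity-minus-infinity radical difference to rationalize.


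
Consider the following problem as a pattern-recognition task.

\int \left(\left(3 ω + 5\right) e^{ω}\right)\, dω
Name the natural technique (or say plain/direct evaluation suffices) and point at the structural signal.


Technique: integration by parts — differentiate 3 ω + 5, integrate e^{ω}: each pass lowers the polynomial degree, so parts terminates.


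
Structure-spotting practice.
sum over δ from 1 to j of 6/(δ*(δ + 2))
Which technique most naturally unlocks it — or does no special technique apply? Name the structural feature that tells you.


Best approach: telescoping — 6/(δ*(δ + 2)) hides a difference of shifted reciprocals — decompose it and the middle of the sum vanishes.


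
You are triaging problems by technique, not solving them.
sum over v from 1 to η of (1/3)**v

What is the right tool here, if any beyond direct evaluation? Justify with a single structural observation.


Diagnosis: the geometric series formula — term-over-term division gives 1/3 every time — index-free ratio, geometric sum formula applies.


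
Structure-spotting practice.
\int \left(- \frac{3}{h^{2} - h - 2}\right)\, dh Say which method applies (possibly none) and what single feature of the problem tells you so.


Verdict: partial fractions — each factor of h^{2} - h - 2 owns one elementary piece of the integrand — separate them and integrate piecewise.


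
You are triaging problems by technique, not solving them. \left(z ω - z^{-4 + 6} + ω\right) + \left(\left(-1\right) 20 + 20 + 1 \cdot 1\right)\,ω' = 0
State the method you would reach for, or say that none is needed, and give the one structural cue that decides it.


Verdict: a linear integrating factor — the unknown enters only to the first power against a nonzero forcing term — the integrating-factor template applies directly.


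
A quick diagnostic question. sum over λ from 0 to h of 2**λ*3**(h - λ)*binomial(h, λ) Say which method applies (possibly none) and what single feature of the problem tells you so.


Technique: the binomial theorem — the summand is term λ of a binomial expansion in 2 and 3; the whole sum is a single power.


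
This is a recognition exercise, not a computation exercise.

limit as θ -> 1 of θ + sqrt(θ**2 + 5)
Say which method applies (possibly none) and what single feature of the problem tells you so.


Best approach: no special technique — no vanishing denominator and no indeterminate clash at the point — evaluation is immediate.


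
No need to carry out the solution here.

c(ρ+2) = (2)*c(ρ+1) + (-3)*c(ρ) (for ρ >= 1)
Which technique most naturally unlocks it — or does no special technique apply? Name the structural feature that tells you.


Method: the characteristic-root method — this is the constant-coefficient homogeneous case — the whole solution in ρ reduces to a polynomial's roots.
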